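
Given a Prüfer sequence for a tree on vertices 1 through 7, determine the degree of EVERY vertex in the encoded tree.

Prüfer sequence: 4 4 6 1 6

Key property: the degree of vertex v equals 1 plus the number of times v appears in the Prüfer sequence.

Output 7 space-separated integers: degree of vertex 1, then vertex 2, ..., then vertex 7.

p_1 = 4: count[4] becomes 1
p_2 = 4: count[4] becomes 2
p_3 = 6: count[6] becomes 1
p_4 = 1: count[1] becomes 1
p_5 = 6: count[6] becomes 2
Degrees (1 + count): deg[1]=1+1=2, deg[2]=1+0=1, deg[3]=1+0=1, deg[4]=1+2=3, deg[5]=1+0=1, deg[6]=1+2=3, deg[7]=1+0=1

Answer: 2 1 1 3 1 3 1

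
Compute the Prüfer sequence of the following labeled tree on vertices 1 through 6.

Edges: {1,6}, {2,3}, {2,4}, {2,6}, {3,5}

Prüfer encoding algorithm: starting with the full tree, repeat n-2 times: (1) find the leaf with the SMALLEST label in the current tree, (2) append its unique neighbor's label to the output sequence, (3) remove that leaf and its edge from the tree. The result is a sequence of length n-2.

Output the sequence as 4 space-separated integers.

Answer: 6 2 3 2

Derivation:
Step 1: leaves = {1,4,5}. Remove smallest leaf 1, emit neighbor 6.
Step 2: leaves = {4,5,6}. Remove smallest leaf 4, emit neighbor 2.
Step 3: leaves = {5,6}. Remove smallest leaf 5, emit neighbor 3.
Step 4: leaves = {3,6}. Remove smallest leaf 3, emit neighbor 2.
Done: 2 vertices remain (2, 6). Sequence = [6 2 3 2]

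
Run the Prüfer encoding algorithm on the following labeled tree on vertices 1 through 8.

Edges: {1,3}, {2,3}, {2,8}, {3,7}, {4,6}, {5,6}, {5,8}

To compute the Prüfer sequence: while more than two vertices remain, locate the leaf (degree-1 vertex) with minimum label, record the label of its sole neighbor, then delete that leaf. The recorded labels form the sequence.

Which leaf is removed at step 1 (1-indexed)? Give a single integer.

Answer: 1

Derivation:
Step 1: current leaves = {1,4,7}. Remove leaf 1 (neighbor: 3).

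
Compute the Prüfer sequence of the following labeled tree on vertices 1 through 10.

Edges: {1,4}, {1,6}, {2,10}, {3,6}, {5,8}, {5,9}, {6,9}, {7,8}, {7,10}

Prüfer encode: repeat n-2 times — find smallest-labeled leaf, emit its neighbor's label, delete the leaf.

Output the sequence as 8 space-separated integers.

Answer: 10 6 1 6 9 5 8 7

Derivation:
Step 1: leaves = {2,3,4}. Remove smallest leaf 2, emit neighbor 10.
Step 2: leaves = {3,4,10}. Remove smallest leaf 3, emit neighbor 6.
Step 3: leaves = {4,10}. Remove smallest leaf 4, emit neighbor 1.
Step 4: leaves = {1,10}. Remove smallest leaf 1, emit neighbor 6.
Step 5: leaves = {6,10}. Remove smallest leaf 6, emit neighbor 9.
Step 6: leaves = {9,10}. Remove smallest leaf 9, emit neighbor 5.
Step 7: leaves = {5,10}. Remove smallest leaf 5, emit neighbor 8.
Step 8: leaves = {8,10}. Remove smallest leaf 8, emit neighbor 7.
Done: 2 vertices remain (7, 10). Sequence = [10 6 1 6 9 5 8 7]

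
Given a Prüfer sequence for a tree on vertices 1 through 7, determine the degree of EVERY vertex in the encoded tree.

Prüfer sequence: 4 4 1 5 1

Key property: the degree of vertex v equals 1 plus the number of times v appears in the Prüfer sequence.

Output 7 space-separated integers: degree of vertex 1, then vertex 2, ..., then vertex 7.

p_1 = 4: count[4] becomes 1
p_2 = 4: count[4] becomes 2
p_3 = 1: count[1] becomes 1
p_4 = 5: count[5] becomes 1
p_5 = 1: count[1] becomes 2
Degrees (1 + count): deg[1]=1+2=3, deg[2]=1+0=1, deg[3]=1+0=1, deg[4]=1+2=3, deg[5]=1+1=2, deg[6]=1+0=1, deg[7]=1+0=1

Answer: 3 1 1 3 2 1 1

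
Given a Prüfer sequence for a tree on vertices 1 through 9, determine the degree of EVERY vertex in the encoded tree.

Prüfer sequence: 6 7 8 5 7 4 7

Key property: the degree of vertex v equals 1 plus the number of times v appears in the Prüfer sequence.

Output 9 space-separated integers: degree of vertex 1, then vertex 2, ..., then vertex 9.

Answer: 1 1 1 2 2 2 4 2 1

Derivation:
p_1 = 6: count[6] becomes 1
p_2 = 7: count[7] becomes 1
p_3 = 8: count[8] becomes 1
p_4 = 5: count[5] becomes 1
p_5 = 7: count[7] becomes 2
p_6 = 4: count[4] becomes 1
p_7 = 7: count[7] becomes 3
Degrees (1 + count): deg[1]=1+0=1, deg[2]=1+0=1, deg[3]=1+0=1, deg[4]=1+1=2, deg[5]=1+1=2, deg[6]=1+1=2, deg[7]=1+3=4, deg[8]=1+1=2, deg[9]=1+0=1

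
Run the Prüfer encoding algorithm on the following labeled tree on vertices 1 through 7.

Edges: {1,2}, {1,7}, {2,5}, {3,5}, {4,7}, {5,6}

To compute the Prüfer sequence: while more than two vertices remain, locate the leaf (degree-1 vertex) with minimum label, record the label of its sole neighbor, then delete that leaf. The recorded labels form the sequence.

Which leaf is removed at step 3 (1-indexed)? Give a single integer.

Answer: 6

Derivation:
Step 1: current leaves = {3,4,6}. Remove leaf 3 (neighbor: 5).
Step 2: current leaves = {4,6}. Remove leaf 4 (neighbor: 7).
Step 3: current leaves = {6,7}. Remove leaf 6 (neighbor: 5).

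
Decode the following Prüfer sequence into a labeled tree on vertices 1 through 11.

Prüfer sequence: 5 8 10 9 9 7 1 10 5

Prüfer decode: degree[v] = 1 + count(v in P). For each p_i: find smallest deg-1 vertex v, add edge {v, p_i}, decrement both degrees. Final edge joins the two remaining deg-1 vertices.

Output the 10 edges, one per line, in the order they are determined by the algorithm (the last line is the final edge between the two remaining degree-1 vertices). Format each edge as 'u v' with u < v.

Initial degrees: {1:2, 2:1, 3:1, 4:1, 5:3, 6:1, 7:2, 8:2, 9:3, 10:3, 11:1}
Step 1: smallest deg-1 vertex = 2, p_1 = 5. Add edge {2,5}. Now deg[2]=0, deg[5]=2.
Step 2: smallest deg-1 vertex = 3, p_2 = 8. Add edge {3,8}. Now deg[3]=0, deg[8]=1.
Step 3: smallest deg-1 vertex = 4, p_3 = 10. Add edge {4,10}. Now deg[4]=0, deg[10]=2.
Step 4: smallest deg-1 vertex = 6, p_4 = 9. Add edge {6,9}. Now deg[6]=0, deg[9]=2.
Step 5: smallest deg-1 vertex = 8, p_5 = 9. Add edge {8,9}. Now deg[8]=0, deg[9]=1.
Step 6: smallest deg-1 vertex = 9, p_6 = 7. Add edge {7,9}. Now deg[9]=0, deg[7]=1.
Step 7: smallest deg-1 vertex = 7, p_7 = 1. Add edge {1,7}. Now deg[7]=0, deg[1]=1.
Step 8: smallest deg-1 vertex = 1, p_8 = 10. Add edge {1,10}. Now deg[1]=0, deg[10]=1.
Step 9: smallest deg-1 vertex = 10, p_9 = 5. Add edge {5,10}. Now deg[10]=0, deg[5]=1.
Final: two remaining deg-1 vertices are 5, 11. Add edge {5,11}.

Answer: 2 5
3 8
4 10
6 9
8 9
7 9
1 7
1 10
5 10
5 11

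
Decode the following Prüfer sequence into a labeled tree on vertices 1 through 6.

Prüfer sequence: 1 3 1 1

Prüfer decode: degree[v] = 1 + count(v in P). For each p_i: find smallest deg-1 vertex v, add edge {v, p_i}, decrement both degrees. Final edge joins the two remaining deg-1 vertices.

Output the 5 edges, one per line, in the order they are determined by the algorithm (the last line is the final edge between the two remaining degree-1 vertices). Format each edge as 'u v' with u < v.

Initial degrees: {1:4, 2:1, 3:2, 4:1, 5:1, 6:1}
Step 1: smallest deg-1 vertex = 2, p_1 = 1. Add edge {1,2}. Now deg[2]=0, deg[1]=3.
Step 2: smallest deg-1 vertex = 4, p_2 = 3. Add edge {3,4}. Now deg[4]=0, deg[3]=1.
Step 3: smallest deg-1 vertex = 3, p_3 = 1. Add edge {1,3}. Now deg[3]=0, deg[1]=2.
Step 4: smallest deg-1 vertex = 5, p_4 = 1. Add edge {1,5}. Now deg[5]=0, deg[1]=1.
Final: two remaining deg-1 vertices are 1, 6. Add edge {1,6}.

Answer: 1 2
3 4
1 3
1 5
1 6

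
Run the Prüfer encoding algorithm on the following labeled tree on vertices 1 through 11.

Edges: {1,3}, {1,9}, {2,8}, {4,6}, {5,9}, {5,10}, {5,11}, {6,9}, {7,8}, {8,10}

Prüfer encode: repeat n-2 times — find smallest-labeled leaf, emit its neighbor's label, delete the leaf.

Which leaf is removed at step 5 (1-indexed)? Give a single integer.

Answer: 6

Derivation:
Step 1: current leaves = {2,3,4,7,11}. Remove leaf 2 (neighbor: 8).
Step 2: current leaves = {3,4,7,11}. Remove leaf 3 (neighbor: 1).
Step 3: current leaves = {1,4,7,11}. Remove leaf 1 (neighbor: 9).
Step 4: current leaves = {4,7,11}. Remove leaf 4 (neighbor: 6).
Step 5: current leaves = {6,7,11}. Remove leaf 6 (neighbor: 9).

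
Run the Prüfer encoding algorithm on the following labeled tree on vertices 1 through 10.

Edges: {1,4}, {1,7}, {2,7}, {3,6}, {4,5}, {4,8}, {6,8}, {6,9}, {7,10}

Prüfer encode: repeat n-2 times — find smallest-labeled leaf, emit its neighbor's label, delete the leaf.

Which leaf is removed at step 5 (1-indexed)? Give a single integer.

Answer: 6

Derivation:
Step 1: current leaves = {2,3,5,9,10}. Remove leaf 2 (neighbor: 7).
Step 2: current leaves = {3,5,9,10}. Remove leaf 3 (neighbor: 6).
Step 3: current leaves = {5,9,10}. Remove leaf 5 (neighbor: 4).
Step 4: current leaves = {9,10}. Remove leaf 9 (neighbor: 6).
Step 5: current leaves = {6,10}. Remove leaf 6 (neighbor: 8).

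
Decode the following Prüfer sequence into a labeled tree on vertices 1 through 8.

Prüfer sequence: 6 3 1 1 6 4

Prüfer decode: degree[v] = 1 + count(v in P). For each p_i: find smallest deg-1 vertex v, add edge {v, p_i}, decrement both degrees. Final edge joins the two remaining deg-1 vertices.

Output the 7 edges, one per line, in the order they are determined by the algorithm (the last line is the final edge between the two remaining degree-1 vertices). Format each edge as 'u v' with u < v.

Answer: 2 6
3 5
1 3
1 7
1 6
4 6
4 8

Derivation:
Initial degrees: {1:3, 2:1, 3:2, 4:2, 5:1, 6:3, 7:1, 8:1}
Step 1: smallest deg-1 vertex = 2, p_1 = 6. Add edge {2,6}. Now deg[2]=0, deg[6]=2.
Step 2: smallest deg-1 vertex = 5, p_2 = 3. Add edge {3,5}. Now deg[5]=0, deg[3]=1.
Step 3: smallest deg-1 vertex = 3, p_3 = 1. Add edge {1,3}. Now deg[3]=0, deg[1]=2.
Step 4: smallest deg-1 vertex = 7, p_4 = 1. Add edge {1,7}. Now deg[7]=0, deg[1]=1.
Step 5: smallest deg-1 vertex = 1, p_5 = 6. Add edge {1,6}. Now deg[1]=0, deg[6]=1.
Step 6: smallest deg-1 vertex = 6, p_6 = 4. Add edge {4,6}. Now deg[6]=0, deg[4]=1.
Final: two remaining deg-1 vertices are 4, 8. Add edge {4,8}.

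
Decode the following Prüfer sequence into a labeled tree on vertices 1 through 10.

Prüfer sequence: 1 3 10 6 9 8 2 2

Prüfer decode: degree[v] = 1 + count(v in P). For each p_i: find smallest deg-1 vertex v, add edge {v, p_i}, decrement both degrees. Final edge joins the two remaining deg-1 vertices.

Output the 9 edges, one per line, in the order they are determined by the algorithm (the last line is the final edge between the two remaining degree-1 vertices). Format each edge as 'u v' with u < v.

Answer: 1 4
1 3
3 10
5 6
6 9
7 8
2 8
2 9
2 10

Derivation:
Initial degrees: {1:2, 2:3, 3:2, 4:1, 5:1, 6:2, 7:1, 8:2, 9:2, 10:2}
Step 1: smallest deg-1 vertex = 4, p_1 = 1. Add edge {1,4}. Now deg[4]=0, deg[1]=1.
Step 2: smallest deg-1 vertex = 1, p_2 = 3. Add edge {1,3}. Now deg[1]=0, deg[3]=1.
Step 3: smallest deg-1 vertex = 3, p_3 = 10. Add edge {3,10}. Now deg[3]=0, deg[10]=1.
Step 4: smallest deg-1 vertex = 5, p_4 = 6. Add edge {5,6}. Now deg[5]=0, deg[6]=1.
Step 5: smallest deg-1 vertex = 6, p_5 = 9. Add edge {6,9}. Now deg[6]=0, deg[9]=1.
Step 6: smallest deg-1 vertex = 7, p_6 = 8. Add edge {7,8}. Now deg[7]=0, deg[8]=1.
Step 7: smallest deg-1 vertex = 8, p_7 = 2. Add edge {2,8}. Now deg[8]=0, deg[2]=2.
Step 8: smallest deg-1 vertex = 9, p_8 = 2. Add edge {2,9}. Now deg[9]=0, deg[2]=1.
Final: two remaining deg-1 vertices are 2, 10. Add edge {2,10}.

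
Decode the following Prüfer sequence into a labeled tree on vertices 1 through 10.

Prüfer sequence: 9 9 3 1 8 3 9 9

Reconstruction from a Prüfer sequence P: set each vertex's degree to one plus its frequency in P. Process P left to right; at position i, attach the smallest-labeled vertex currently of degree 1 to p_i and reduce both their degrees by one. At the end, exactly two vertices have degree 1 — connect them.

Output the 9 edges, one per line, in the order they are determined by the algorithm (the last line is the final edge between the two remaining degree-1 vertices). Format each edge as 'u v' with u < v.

Initial degrees: {1:2, 2:1, 3:3, 4:1, 5:1, 6:1, 7:1, 8:2, 9:5, 10:1}
Step 1: smallest deg-1 vertex = 2, p_1 = 9. Add edge {2,9}. Now deg[2]=0, deg[9]=4.
Step 2: smallest deg-1 vertex = 4, p_2 = 9. Add edge {4,9}. Now deg[4]=0, deg[9]=3.
Step 3: smallest deg-1 vertex = 5, p_3 = 3. Add edge {3,5}. Now deg[5]=0, deg[3]=2.
Step 4: smallest deg-1 vertex = 6, p_4 = 1. Add edge {1,6}. Now deg[6]=0, deg[1]=1.
Step 5: smallest deg-1 vertex = 1, p_5 = 8. Add edge {1,8}. Now deg[1]=0, deg[8]=1.
Step 6: smallest deg-1 vertex = 7, p_6 = 3. Add edge {3,7}. Now deg[7]=0, deg[3]=1.
Step 7: smallest deg-1 vertex = 3, p_7 = 9. Add edge {3,9}. Now deg[3]=0, deg[9]=2.
Step 8: smallest deg-1 vertex = 8, p_8 = 9. Add edge {8,9}. Now deg[8]=0, deg[9]=1.
Final: two remaining deg-1 vertices are 9, 10. Add edge {9,10}.

Answer: 2 9
4 9
3 5
1 6
1 8
3 7
3 9
8 9
9 10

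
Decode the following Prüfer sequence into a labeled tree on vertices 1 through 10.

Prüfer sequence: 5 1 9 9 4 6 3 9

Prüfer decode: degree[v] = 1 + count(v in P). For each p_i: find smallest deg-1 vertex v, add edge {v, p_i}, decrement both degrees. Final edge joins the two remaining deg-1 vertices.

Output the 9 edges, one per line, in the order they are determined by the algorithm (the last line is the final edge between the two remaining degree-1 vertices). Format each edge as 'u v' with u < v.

Answer: 2 5
1 5
1 9
7 9
4 8
4 6
3 6
3 9
9 10

Derivation:
Initial degrees: {1:2, 2:1, 3:2, 4:2, 5:2, 6:2, 7:1, 8:1, 9:4, 10:1}
Step 1: smallest deg-1 vertex = 2, p_1 = 5. Add edge {2,5}. Now deg[2]=0, deg[5]=1.
Step 2: smallest deg-1 vertex = 5, p_2 = 1. Add edge {1,5}. Now deg[5]=0, deg[1]=1.
Step 3: smallest deg-1 vertex = 1, p_3 = 9. Add edge {1,9}. Now deg[1]=0, deg[9]=3.
Step 4: smallest deg-1 vertex = 7, p_4 = 9. Add edge {7,9}. Now deg[7]=0, deg[9]=2.
Step 5: smallest deg-1 vertex = 8, p_5 = 4. Add edge {4,8}. Now deg[8]=0, deg[4]=1.
Step 6: smallest deg-1 vertex = 4, p_6 = 6. Add edge {4,6}. Now deg[4]=0, deg[6]=1.
Step 7: smallest deg-1 vertex = 6, p_7 = 3. Add edge {3,6}. Now deg[6]=0, deg[3]=1.
Step 8: smallest deg-1 vertex = 3, p_8 = 9. Add edge {3,9}. Now deg[3]=0, deg[9]=1.
Final: two remaining deg-1 vertices are 9, 10. Add edge {9,10}.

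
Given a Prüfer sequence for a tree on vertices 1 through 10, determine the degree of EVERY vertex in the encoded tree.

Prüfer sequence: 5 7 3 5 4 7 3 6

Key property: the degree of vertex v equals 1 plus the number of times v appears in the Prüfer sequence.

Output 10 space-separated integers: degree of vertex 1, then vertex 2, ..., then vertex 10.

Answer: 1 1 3 2 3 2 3 1 1 1

Derivation:
p_1 = 5: count[5] becomes 1
p_2 = 7: count[7] becomes 1
p_3 = 3: count[3] becomes 1
p_4 = 5: count[5] becomes 2
p_5 = 4: count[4] becomes 1
p_6 = 7: count[7] becomes 2
p_7 = 3: count[3] becomes 2
p_8 = 6: count[6] becomes 1
Degrees (1 + count): deg[1]=1+0=1, deg[2]=1+0=1, deg[3]=1+2=3, deg[4]=1+1=2, deg[5]=1+2=3, deg[6]=1+1=2, deg[7]=1+2=3, deg[8]=1+0=1, deg[9]=1+0=1, deg[10]=1+0=1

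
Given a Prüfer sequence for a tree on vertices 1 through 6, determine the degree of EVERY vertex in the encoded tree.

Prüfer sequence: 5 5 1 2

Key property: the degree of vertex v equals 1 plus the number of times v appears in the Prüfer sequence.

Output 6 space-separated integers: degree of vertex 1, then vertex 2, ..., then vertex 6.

p_1 = 5: count[5] becomes 1
p_2 = 5: count[5] becomes 2
p_3 = 1: count[1] becomes 1
p_4 = 2: count[2] becomes 1
Degrees (1 + count): deg[1]=1+1=2, deg[2]=1+1=2, deg[3]=1+0=1, deg[4]=1+0=1, deg[5]=1+2=3, deg[6]=1+0=1

Answer: 2 2 1 1 3 1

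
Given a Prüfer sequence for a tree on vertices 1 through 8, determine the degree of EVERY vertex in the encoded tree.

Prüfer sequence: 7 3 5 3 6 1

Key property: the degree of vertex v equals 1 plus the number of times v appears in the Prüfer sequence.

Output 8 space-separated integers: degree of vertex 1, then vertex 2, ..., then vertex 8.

p_1 = 7: count[7] becomes 1
p_2 = 3: count[3] becomes 1
p_3 = 5: count[5] becomes 1
p_4 = 3: count[3] becomes 2
p_5 = 6: count[6] becomes 1
p_6 = 1: count[1] becomes 1
Degrees (1 + count): deg[1]=1+1=2, deg[2]=1+0=1, deg[3]=1+2=3, deg[4]=1+0=1, deg[5]=1+1=2, deg[6]=1+1=2, deg[7]=1+1=2, deg[8]=1+0=1

Answer: 2 1 3 1 2 2 2 1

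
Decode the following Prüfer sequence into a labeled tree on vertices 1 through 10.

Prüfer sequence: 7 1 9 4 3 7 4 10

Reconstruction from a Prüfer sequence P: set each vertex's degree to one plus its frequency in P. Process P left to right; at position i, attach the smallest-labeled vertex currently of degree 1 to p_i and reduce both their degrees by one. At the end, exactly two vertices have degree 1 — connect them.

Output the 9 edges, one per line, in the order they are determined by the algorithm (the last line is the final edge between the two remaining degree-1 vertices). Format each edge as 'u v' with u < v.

Answer: 2 7
1 5
1 9
4 6
3 8
3 7
4 7
4 10
9 10

Derivation:
Initial degrees: {1:2, 2:1, 3:2, 4:3, 5:1, 6:1, 7:3, 8:1, 9:2, 10:2}
Step 1: smallest deg-1 vertex = 2, p_1 = 7. Add edge {2,7}. Now deg[2]=0, deg[7]=2.
Step 2: smallest deg-1 vertex = 5, p_2 = 1. Add edge {1,5}. Now deg[5]=0, deg[1]=1.
Step 3: smallest deg-1 vertex = 1, p_3 = 9. Add edge {1,9}. Now deg[1]=0, deg[9]=1.
Step 4: smallest deg-1 vertex = 6, p_4 = 4. Add edge {4,6}. Now deg[6]=0, deg[4]=2.
Step 5: smallest deg-1 vertex = 8, p_5 = 3. Add edge {3,8}. Now deg[8]=0, deg[3]=1.
Step 6: smallest deg-1 vertex = 3, p_6 = 7. Add edge {3,7}. Now deg[3]=0, deg[7]=1.
Step 7: smallest deg-1 vertex = 7, p_7 = 4. Add edge {4,7}. Now deg[7]=0, deg[4]=1.
Step 8: smallest deg-1 vertex = 4, p_8 = 10. Add edge {4,10}. Now deg[4]=0, deg[10]=1.
Final: two remaining deg-1 vertices are 9, 10. Add edge {9,10}.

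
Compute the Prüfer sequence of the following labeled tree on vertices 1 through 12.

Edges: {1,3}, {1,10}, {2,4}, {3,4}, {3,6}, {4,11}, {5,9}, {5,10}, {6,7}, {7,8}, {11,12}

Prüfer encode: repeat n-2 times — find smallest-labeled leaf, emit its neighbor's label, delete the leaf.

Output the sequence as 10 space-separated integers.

Answer: 4 7 6 3 5 10 1 3 4 11

Derivation:
Step 1: leaves = {2,8,9,12}. Remove smallest leaf 2, emit neighbor 4.
Step 2: leaves = {8,9,12}. Remove smallest leaf 8, emit neighbor 7.
Step 3: leaves = {7,9,12}. Remove smallest leaf 7, emit neighbor 6.
Step 4: leaves = {6,9,12}. Remove smallest leaf 6, emit neighbor 3.
Step 5: leaves = {9,12}. Remove smallest leaf 9, emit neighbor 5.
Step 6: leaves = {5,12}. Remove smallest leaf 5, emit neighbor 10.
Step 7: leaves = {10,12}. Remove smallest leaf 10, emit neighbor 1.
Step 8: leaves = {1,12}. Remove smallest leaf 1, emit neighbor 3.
Step 9: leaves = {3,12}. Remove smallest leaf 3, emit neighbor 4.
Step 10: leaves = {4,12}. Remove smallest leaf 4, emit neighbor 11.
Done: 2 vertices remain (11, 12). Sequence = [4 7 6 3 5 10 1 3 4 11]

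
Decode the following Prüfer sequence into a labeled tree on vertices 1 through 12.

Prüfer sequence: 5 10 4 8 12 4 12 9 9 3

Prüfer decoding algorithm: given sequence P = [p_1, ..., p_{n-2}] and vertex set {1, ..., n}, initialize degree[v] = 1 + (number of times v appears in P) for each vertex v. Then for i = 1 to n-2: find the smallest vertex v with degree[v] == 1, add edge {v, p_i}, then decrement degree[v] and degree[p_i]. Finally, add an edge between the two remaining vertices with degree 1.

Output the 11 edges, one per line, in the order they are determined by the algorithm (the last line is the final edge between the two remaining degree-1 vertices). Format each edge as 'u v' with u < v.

Initial degrees: {1:1, 2:1, 3:2, 4:3, 5:2, 6:1, 7:1, 8:2, 9:3, 10:2, 11:1, 12:3}
Step 1: smallest deg-1 vertex = 1, p_1 = 5. Add edge {1,5}. Now deg[1]=0, deg[5]=1.
Step 2: smallest deg-1 vertex = 2, p_2 = 10. Add edge {2,10}. Now deg[2]=0, deg[10]=1.
Step 3: smallest deg-1 vertex = 5, p_3 = 4. Add edge {4,5}. Now deg[5]=0, deg[4]=2.
Step 4: smallest deg-1 vertex = 6, p_4 = 8. Add edge {6,8}. Now deg[6]=0, deg[8]=1.
Step 5: smallest deg-1 vertex = 7, p_5 = 12. Add edge {7,12}. Now deg[7]=0, deg[12]=2.
Step 6: smallest deg-1 vertex = 8, p_6 = 4. Add edge {4,8}. Now deg[8]=0, deg[4]=1.
Step 7: smallest deg-1 vertex = 4, p_7 = 12. Add edge {4,12}. Now deg[4]=0, deg[12]=1.
Step 8: smallest deg-1 vertex = 10, p_8 = 9. Add edge {9,10}. Now deg[10]=0, deg[9]=2.
Step 9: smallest deg-1 vertex = 11, p_9 = 9. Add edge {9,11}. Now deg[11]=0, deg[9]=1.
Step 10: smallest deg-1 vertex = 9, p_10 = 3. Add edge {3,9}. Now deg[9]=0, deg[3]=1.
Final: two remaining deg-1 vertices are 3, 12. Add edge {3,12}.

Answer: 1 5
2 10
4 5
6 8
7 12
4 8
4 12
9 10
9 11
3 9
3 12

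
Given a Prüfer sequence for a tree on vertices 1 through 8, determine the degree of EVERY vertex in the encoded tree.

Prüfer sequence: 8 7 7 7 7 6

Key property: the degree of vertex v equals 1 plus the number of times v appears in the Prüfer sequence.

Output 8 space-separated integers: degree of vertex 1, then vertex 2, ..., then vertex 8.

p_1 = 8: count[8] becomes 1
p_2 = 7: count[7] becomes 1
p_3 = 7: count[7] becomes 2
p_4 = 7: count[7] becomes 3
p_5 = 7: count[7] becomes 4
p_6 = 6: count[6] becomes 1
Degrees (1 + count): deg[1]=1+0=1, deg[2]=1+0=1, deg[3]=1+0=1, deg[4]=1+0=1, deg[5]=1+0=1, deg[6]=1+1=2, deg[7]=1+4=5, deg[8]=1+1=2

Answer: 1 1 1 1 1 2 5 2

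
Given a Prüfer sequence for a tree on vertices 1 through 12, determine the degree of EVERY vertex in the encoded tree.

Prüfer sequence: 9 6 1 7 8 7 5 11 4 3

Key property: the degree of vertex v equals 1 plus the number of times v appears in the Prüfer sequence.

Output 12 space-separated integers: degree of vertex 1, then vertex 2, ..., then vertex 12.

Answer: 2 1 2 2 2 2 3 2 2 1 2 1

Derivation:
p_1 = 9: count[9] becomes 1
p_2 = 6: count[6] becomes 1
p_3 = 1: count[1] becomes 1
p_4 = 7: count[7] becomes 1
p_5 = 8: count[8] becomes 1
p_6 = 7: count[7] becomes 2
p_7 = 5: count[5] becomes 1
p_8 = 11: count[11] becomes 1
p_9 = 4: count[4] becomes 1
p_10 = 3: count[3] becomes 1
Degrees (1 + count): deg[1]=1+1=2, deg[2]=1+0=1, deg[3]=1+1=2, deg[4]=1+1=2, deg[5]=1+1=2, deg[6]=1+1=2, deg[7]=1+2=3, deg[8]=1+1=2, deg[9]=1+1=2, deg[10]=1+0=1, deg[11]=1+1=2, deg[12]=1+0=1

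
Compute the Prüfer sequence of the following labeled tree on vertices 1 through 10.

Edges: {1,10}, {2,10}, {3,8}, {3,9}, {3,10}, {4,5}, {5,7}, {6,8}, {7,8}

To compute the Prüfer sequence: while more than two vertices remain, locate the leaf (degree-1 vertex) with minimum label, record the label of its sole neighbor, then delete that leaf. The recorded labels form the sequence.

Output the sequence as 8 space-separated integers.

Step 1: leaves = {1,2,4,6,9}. Remove smallest leaf 1, emit neighbor 10.
Step 2: leaves = {2,4,6,9}. Remove smallest leaf 2, emit neighbor 10.
Step 3: leaves = {4,6,9,10}. Remove smallest leaf 4, emit neighbor 5.
Step 4: leaves = {5,6,9,10}. Remove smallest leaf 5, emit neighbor 7.
Step 5: leaves = {6,7,9,10}. Remove smallest leaf 6, emit neighbor 8.
Step 6: leaves = {7,9,10}. Remove smallest leaf 7, emit neighbor 8.
Step 7: leaves = {8,9,10}. Remove smallest leaf 8, emit neighbor 3.
Step 8: leaves = {9,10}. Remove smallest leaf 9, emit neighbor 3.
Done: 2 vertices remain (3, 10). Sequence = [10 10 5 7 8 8 3 3]

Answer: 10 10 5 7 8 8 3 3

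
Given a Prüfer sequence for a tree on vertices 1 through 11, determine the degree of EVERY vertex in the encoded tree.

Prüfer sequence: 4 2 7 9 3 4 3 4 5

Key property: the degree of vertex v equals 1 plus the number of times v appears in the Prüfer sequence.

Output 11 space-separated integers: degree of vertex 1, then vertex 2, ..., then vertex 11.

p_1 = 4: count[4] becomes 1
p_2 = 2: count[2] becomes 1
p_3 = 7: count[7] becomes 1
p_4 = 9: count[9] becomes 1
p_5 = 3: count[3] becomes 1
p_6 = 4: count[4] becomes 2
p_7 = 3: count[3] becomes 2
p_8 = 4: count[4] becomes 3
p_9 = 5: count[5] becomes 1
Degrees (1 + count): deg[1]=1+0=1, deg[2]=1+1=2, deg[3]=1+2=3, deg[4]=1+3=4, deg[5]=1+1=2, deg[6]=1+0=1, deg[7]=1+1=2, deg[8]=1+0=1, deg[9]=1+1=2, deg[10]=1+0=1, deg[11]=1+0=1

Answer: 1 2 3 4 2 1 2 1 2 1 1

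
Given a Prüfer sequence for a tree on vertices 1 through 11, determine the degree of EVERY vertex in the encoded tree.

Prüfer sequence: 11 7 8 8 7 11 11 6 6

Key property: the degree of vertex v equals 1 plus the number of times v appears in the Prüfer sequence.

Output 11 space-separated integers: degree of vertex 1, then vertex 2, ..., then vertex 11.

p_1 = 11: count[11] becomes 1
p_2 = 7: count[7] becomes 1
p_3 = 8: count[8] becomes 1
p_4 = 8: count[8] becomes 2
p_5 = 7: count[7] becomes 2
p_6 = 11: count[11] becomes 2
p_7 = 11: count[11] becomes 3
p_8 = 6: count[6] becomes 1
p_9 = 6: count[6] becomes 2
Degrees (1 + count): deg[1]=1+0=1, deg[2]=1+0=1, deg[3]=1+0=1, deg[4]=1+0=1, deg[5]=1+0=1, deg[6]=1+2=3, deg[7]=1+2=3, deg[8]=1+2=3, deg[9]=1+0=1, deg[10]=1+0=1, deg[11]=1+3=4

Answer: 1 1 1 1 1 3 3 3 1 1 4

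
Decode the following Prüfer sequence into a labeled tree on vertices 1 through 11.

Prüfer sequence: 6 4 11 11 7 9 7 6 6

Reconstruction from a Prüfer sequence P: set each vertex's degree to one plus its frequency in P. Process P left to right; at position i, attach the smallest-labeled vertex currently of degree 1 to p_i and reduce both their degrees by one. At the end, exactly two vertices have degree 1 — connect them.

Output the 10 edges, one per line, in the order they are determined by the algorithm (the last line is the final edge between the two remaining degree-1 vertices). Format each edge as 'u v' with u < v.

Initial degrees: {1:1, 2:1, 3:1, 4:2, 5:1, 6:4, 7:3, 8:1, 9:2, 10:1, 11:3}
Step 1: smallest deg-1 vertex = 1, p_1 = 6. Add edge {1,6}. Now deg[1]=0, deg[6]=3.
Step 2: smallest deg-1 vertex = 2, p_2 = 4. Add edge {2,4}. Now deg[2]=0, deg[4]=1.
Step 3: smallest deg-1 vertex = 3, p_3 = 11. Add edge {3,11}. Now deg[3]=0, deg[11]=2.
Step 4: smallest deg-1 vertex = 4, p_4 = 11. Add edge {4,11}. Now deg[4]=0, deg[11]=1.
Step 5: smallest deg-1 vertex = 5, p_5 = 7. Add edge {5,7}. Now deg[5]=0, deg[7]=2.
Step 6: smallest deg-1 vertex = 8, p_6 = 9. Add edge {8,9}. Now deg[8]=0, deg[9]=1.
Step 7: smallest deg-1 vertex = 9, p_7 = 7. Add edge {7,9}. Now deg[9]=0, deg[7]=1.
Step 8: smallest deg-1 vertex = 7, p_8 = 6. Add edge {6,7}. Now deg[7]=0, deg[6]=2.
Step 9: smallest deg-1 vertex = 10, p_9 = 6. Add edge {6,10}. Now deg[10]=0, deg[6]=1.
Final: two remaining deg-1 vertices are 6, 11. Add edge {6,11}.

Answer: 1 6
2 4
3 11
4 11
5 7
8 9
7 9
6 7
6 10
6 11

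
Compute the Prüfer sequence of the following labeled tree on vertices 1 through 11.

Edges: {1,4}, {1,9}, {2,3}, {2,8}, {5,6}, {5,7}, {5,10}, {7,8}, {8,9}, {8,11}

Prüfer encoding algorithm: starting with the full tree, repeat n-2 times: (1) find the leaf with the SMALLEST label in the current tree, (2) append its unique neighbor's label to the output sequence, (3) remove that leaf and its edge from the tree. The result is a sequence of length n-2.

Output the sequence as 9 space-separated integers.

Step 1: leaves = {3,4,6,10,11}. Remove smallest leaf 3, emit neighbor 2.
Step 2: leaves = {2,4,6,10,11}. Remove smallest leaf 2, emit neighbor 8.
Step 3: leaves = {4,6,10,11}. Remove smallest leaf 4, emit neighbor 1.
Step 4: leaves = {1,6,10,11}. Remove smallest leaf 1, emit neighbor 9.
Step 5: leaves = {6,9,10,11}. Remove smallest leaf 6, emit neighbor 5.
Step 6: leaves = {9,10,11}. Remove smallest leaf 9, emit neighbor 8.
Step 7: leaves = {10,11}. Remove smallest leaf 10, emit neighbor 5.
Step 8: leaves = {5,11}. Remove smallest leaf 5, emit neighbor 7.
Step 9: leaves = {7,11}. Remove smallest leaf 7, emit neighbor 8.
Done: 2 vertices remain (8, 11). Sequence = [2 8 1 9 5 8 5 7 8]

Answer: 2 8 1 9 5 8 5 7 8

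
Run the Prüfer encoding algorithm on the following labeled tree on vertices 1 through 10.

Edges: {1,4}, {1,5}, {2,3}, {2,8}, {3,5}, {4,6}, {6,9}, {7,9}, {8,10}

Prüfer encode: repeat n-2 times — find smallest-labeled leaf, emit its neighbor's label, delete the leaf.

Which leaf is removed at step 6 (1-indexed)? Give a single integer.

Step 1: current leaves = {7,10}. Remove leaf 7 (neighbor: 9).
Step 2: current leaves = {9,10}. Remove leaf 9 (neighbor: 6).
Step 3: current leaves = {6,10}. Remove leaf 6 (neighbor: 4).
Step 4: current leaves = {4,10}. Remove leaf 4 (neighbor: 1).
Step 5: current leaves = {1,10}. Remove leaf 1 (neighbor: 5).
Step 6: current leaves = {5,10}. Remove leaf 5 (neighbor: 3).

Answer: 5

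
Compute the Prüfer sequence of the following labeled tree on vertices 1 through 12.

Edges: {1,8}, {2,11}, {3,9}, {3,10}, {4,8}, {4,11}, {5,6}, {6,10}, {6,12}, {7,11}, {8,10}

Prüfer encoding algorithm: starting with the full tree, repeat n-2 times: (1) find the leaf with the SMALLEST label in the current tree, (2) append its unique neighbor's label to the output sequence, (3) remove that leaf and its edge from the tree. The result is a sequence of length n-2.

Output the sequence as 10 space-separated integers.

Step 1: leaves = {1,2,5,7,9,12}. Remove smallest leaf 1, emit neighbor 8.
Step 2: leaves = {2,5,7,9,12}. Remove smallest leaf 2, emit neighbor 11.
Step 3: leaves = {5,7,9,12}. Remove smallest leaf 5, emit neighbor 6.
Step 4: leaves = {7,9,12}. Remove smallest leaf 7, emit neighbor 11.
Step 5: leaves = {9,11,12}. Remove smallest leaf 9, emit neighbor 3.
Step 6: leaves = {3,11,12}. Remove smallest leaf 3, emit neighbor 10.
Step 7: leaves = {11,12}. Remove smallest leaf 11, emit neighbor 4.
Step 8: leaves = {4,12}. Remove smallest leaf 4, emit neighbor 8.
Step 9: leaves = {8,12}. Remove smallest leaf 8, emit neighbor 10.
Step 10: leaves = {10,12}. Remove smallest leaf 10, emit neighbor 6.
Done: 2 vertices remain (6, 12). Sequence = [8 11 6 11 3 10 4 8 10 6]

Answer: 8 11 6 11 3 10 4 8 10 6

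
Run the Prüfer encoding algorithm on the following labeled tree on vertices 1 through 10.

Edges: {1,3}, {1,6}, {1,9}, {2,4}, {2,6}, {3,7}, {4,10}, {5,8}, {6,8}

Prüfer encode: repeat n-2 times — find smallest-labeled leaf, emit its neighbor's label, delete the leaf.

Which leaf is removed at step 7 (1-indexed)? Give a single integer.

Step 1: current leaves = {5,7,9,10}. Remove leaf 5 (neighbor: 8).
Step 2: current leaves = {7,8,9,10}. Remove leaf 7 (neighbor: 3).
Step 3: current leaves = {3,8,9,10}. Remove leaf 3 (neighbor: 1).
Step 4: current leaves = {8,9,10}. Remove leaf 8 (neighbor: 6).
Step 5: current leaves = {9,10}. Remove leaf 9 (neighbor: 1).
Step 6: current leaves = {1,10}. Remove leaf 1 (neighbor: 6).
Step 7: current leaves = {6,10}. Remove leaf 6 (neighbor: 2).

Answer: 6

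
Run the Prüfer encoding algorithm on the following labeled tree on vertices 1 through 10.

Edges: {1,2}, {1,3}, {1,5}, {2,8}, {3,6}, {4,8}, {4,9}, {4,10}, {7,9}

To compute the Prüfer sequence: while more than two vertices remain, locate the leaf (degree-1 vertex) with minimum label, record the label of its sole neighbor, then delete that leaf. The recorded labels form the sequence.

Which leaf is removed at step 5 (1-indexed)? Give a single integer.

Step 1: current leaves = {5,6,7,10}. Remove leaf 5 (neighbor: 1).
Step 2: current leaves = {6,7,10}. Remove leaf 6 (neighbor: 3).
Step 3: current leaves = {3,7,10}. Remove leaf 3 (neighbor: 1).
Step 4: current leaves = {1,7,10}. Remove leaf 1 (neighbor: 2).
Step 5: current leaves = {2,7,10}. Remove leaf 2 (neighbor: 8).

Answer: 2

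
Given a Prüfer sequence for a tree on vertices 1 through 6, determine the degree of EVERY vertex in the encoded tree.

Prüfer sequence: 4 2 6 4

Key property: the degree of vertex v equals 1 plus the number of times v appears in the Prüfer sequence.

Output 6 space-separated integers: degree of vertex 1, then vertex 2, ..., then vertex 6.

p_1 = 4: count[4] becomes 1
p_2 = 2: count[2] becomes 1
p_3 = 6: count[6] becomes 1
p_4 = 4: count[4] becomes 2
Degrees (1 + count): deg[1]=1+0=1, deg[2]=1+1=2, deg[3]=1+0=1, deg[4]=1+2=3, deg[5]=1+0=1, deg[6]=1+1=2

Answer: 1 2 1 3 1 2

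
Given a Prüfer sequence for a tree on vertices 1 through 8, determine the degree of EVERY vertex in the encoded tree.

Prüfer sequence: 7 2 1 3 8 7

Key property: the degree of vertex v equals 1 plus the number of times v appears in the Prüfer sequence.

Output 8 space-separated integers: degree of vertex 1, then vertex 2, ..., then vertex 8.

p_1 = 7: count[7] becomes 1
p_2 = 2: count[2] becomes 1
p_3 = 1: count[1] becomes 1
p_4 = 3: count[3] becomes 1
p_5 = 8: count[8] becomes 1
p_6 = 7: count[7] becomes 2
Degrees (1 + count): deg[1]=1+1=2, deg[2]=1+1=2, deg[3]=1+1=2, deg[4]=1+0=1, deg[5]=1+0=1, deg[6]=1+0=1, deg[7]=1+2=3, deg[8]=1+1=2

Answer: 2 2 2 1 1 1 3 2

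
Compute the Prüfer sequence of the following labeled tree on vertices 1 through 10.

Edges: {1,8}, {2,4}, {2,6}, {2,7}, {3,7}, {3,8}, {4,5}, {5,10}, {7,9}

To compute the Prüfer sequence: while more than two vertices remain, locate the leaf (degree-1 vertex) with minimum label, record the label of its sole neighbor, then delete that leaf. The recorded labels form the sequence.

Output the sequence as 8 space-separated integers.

Step 1: leaves = {1,6,9,10}. Remove smallest leaf 1, emit neighbor 8.
Step 2: leaves = {6,8,9,10}. Remove smallest leaf 6, emit neighbor 2.
Step 3: leaves = {8,9,10}. Remove smallest leaf 8, emit neighbor 3.
Step 4: leaves = {3,9,10}. Remove smallest leaf 3, emit neighbor 7.
Step 5: leaves = {9,10}. Remove smallest leaf 9, emit neighbor 7.
Step 6: leaves = {7,10}. Remove smallest leaf 7, emit neighbor 2.
Step 7: leaves = {2,10}. Remove smallest leaf 2, emit neighbor 4.
Step 8: leaves = {4,10}. Remove smallest leaf 4, emit neighbor 5.
Done: 2 vertices remain (5, 10). Sequence = [8 2 3 7 7 2 4 5]

Answer: 8 2 3 7 7 2 4 5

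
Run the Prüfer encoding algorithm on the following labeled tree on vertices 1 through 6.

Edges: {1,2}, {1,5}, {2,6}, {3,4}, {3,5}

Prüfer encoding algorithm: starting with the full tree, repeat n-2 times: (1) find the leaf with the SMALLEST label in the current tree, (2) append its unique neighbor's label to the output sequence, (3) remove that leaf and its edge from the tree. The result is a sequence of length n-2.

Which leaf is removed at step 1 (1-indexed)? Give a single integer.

Answer: 4

Derivation:
Step 1: current leaves = {4,6}. Remove leaf 4 (neighbor: 3).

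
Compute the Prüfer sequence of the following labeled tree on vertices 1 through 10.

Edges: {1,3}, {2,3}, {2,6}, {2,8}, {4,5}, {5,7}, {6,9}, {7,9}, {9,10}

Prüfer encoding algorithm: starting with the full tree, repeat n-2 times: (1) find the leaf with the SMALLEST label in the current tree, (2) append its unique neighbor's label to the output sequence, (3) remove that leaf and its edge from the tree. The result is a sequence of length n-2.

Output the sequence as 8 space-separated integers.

Answer: 3 2 5 7 9 2 6 9

Derivation:
Step 1: leaves = {1,4,8,10}. Remove smallest leaf 1, emit neighbor 3.
Step 2: leaves = {3,4,8,10}. Remove smallest leaf 3, emit neighbor 2.
Step 3: leaves = {4,8,10}. Remove smallest leaf 4, emit neighbor 5.
Step 4: leaves = {5,8,10}. Remove smallest leaf 5, emit neighbor 7.
Step 5: leaves = {7,8,10}. Remove smallest leaf 7, emit neighbor 9.
Step 6: leaves = {8,10}. Remove smallest leaf 8, emit neighbor 2.
Step 7: leaves = {2,10}. Remove smallest leaf 2, emit neighbor 6.
Step 8: leaves = {6,10}. Remove smallest leaf 6, emit neighbor 9.
Done: 2 vertices remain (9, 10). Sequence = [3 2 5 7 9 2 6 9]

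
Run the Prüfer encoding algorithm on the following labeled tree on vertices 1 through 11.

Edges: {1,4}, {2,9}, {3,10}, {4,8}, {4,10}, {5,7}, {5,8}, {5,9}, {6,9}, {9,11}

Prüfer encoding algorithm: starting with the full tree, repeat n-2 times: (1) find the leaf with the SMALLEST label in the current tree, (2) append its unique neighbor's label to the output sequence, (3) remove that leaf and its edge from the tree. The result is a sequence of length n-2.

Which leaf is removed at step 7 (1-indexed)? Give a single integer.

Answer: 4

Derivation:
Step 1: current leaves = {1,2,3,6,7,11}. Remove leaf 1 (neighbor: 4).
Step 2: current leaves = {2,3,6,7,11}. Remove leaf 2 (neighbor: 9).
Step 3: current leaves = {3,6,7,11}. Remove leaf 3 (neighbor: 10).
Step 4: current leaves = {6,7,10,11}. Remove leaf 6 (neighbor: 9).
Step 5: current leaves = {7,10,11}. Remove leaf 7 (neighbor: 5).
Step 6: current leaves = {10,11}. Remove leaf 10 (neighbor: 4).
Step 7: current leaves = {4,11}. Remove leaf 4 (neighbor: 8).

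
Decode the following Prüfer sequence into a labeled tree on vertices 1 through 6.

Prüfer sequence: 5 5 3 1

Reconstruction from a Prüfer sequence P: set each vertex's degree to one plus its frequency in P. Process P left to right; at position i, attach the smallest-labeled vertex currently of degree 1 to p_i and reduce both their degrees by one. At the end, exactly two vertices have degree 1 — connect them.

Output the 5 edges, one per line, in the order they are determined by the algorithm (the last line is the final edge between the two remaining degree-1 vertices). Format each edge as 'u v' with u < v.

Answer: 2 5
4 5
3 5
1 3
1 6

Derivation:
Initial degrees: {1:2, 2:1, 3:2, 4:1, 5:3, 6:1}
Step 1: smallest deg-1 vertex = 2, p_1 = 5. Add edge {2,5}. Now deg[2]=0, deg[5]=2.
Step 2: smallest deg-1 vertex = 4, p_2 = 5. Add edge {4,5}. Now deg[4]=0, deg[5]=1.
Step 3: smallest deg-1 vertex = 5, p_3 = 3. Add edge {3,5}. Now deg[5]=0, deg[3]=1.
Step 4: smallest deg-1 vertex = 3, p_4 = 1. Add edge {1,3}. Now deg[3]=0, deg[1]=1.
Final: two remaining deg-1 vertices are 1, 6. Add edge {1,6}.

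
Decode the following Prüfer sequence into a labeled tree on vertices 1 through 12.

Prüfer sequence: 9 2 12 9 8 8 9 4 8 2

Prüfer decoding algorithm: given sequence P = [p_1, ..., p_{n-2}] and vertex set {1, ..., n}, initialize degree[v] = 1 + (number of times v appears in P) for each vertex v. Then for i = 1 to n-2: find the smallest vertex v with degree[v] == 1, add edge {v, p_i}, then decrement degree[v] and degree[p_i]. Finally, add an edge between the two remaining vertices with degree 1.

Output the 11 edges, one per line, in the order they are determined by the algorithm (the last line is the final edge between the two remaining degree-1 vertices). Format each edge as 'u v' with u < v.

Answer: 1 9
2 3
5 12
6 9
7 8
8 10
9 11
4 9
4 8
2 8
2 12

Derivation:
Initial degrees: {1:1, 2:3, 3:1, 4:2, 5:1, 6:1, 7:1, 8:4, 9:4, 10:1, 11:1, 12:2}
Step 1: smallest deg-1 vertex = 1, p_1 = 9. Add edge {1,9}. Now deg[1]=0, deg[9]=3.
Step 2: smallest deg-1 vertex = 3, p_2 = 2. Add edge {2,3}. Now deg[3]=0, deg[2]=2.
Step 3: smallest deg-1 vertex = 5, p_3 = 12. Add edge {5,12}. Now deg[5]=0, deg[12]=1.
Step 4: smallest deg-1 vertex = 6, p_4 = 9. Add edge {6,9}. Now deg[6]=0, deg[9]=2.
Step 5: smallest deg-1 vertex = 7, p_5 = 8. Add edge {7,8}. Now deg[7]=0, deg[8]=3.
Step 6: smallest deg-1 vertex = 10, p_6 = 8. Add edge {8,10}. Now deg[10]=0, deg[8]=2.
Step 7: smallest deg-1 vertex = 11, p_7 = 9. Add edge {9,11}. Now deg[11]=0, deg[9]=1.
Step 8: smallest deg-1 vertex = 9, p_8 = 4. Add edge {4,9}. Now deg[9]=0, deg[4]=1.
Step 9: smallest deg-1 vertex = 4, p_9 = 8. Add edge {4,8}. Now deg[4]=0, deg[8]=1.
Step 10: smallest deg-1 vertex = 8, p_10 = 2. Add edge {2,8}. Now deg[8]=0, deg[2]=1.
Final: two remaining deg-1 vertices are 2, 12. Add edge {2,12}.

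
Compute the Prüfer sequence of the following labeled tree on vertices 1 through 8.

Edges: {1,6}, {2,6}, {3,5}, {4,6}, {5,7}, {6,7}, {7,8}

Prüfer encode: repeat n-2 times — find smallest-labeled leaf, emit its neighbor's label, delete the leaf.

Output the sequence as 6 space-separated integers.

Answer: 6 6 5 6 7 7

Derivation:
Step 1: leaves = {1,2,3,4,8}. Remove smallest leaf 1, emit neighbor 6.
Step 2: leaves = {2,3,4,8}. Remove smallest leaf 2, emit neighbor 6.
Step 3: leaves = {3,4,8}. Remove smallest leaf 3, emit neighbor 5.
Step 4: leaves = {4,5,8}. Remove smallest leaf 4, emit neighbor 6.
Step 5: leaves = {5,6,8}. Remove smallest leaf 5, emit neighbor 7.
Step 6: leaves = {6,8}. Remove smallest leaf 6, emit neighbor 7.
Done: 2 vertices remain (7, 8). Sequence = [6 6 5 6 7 7]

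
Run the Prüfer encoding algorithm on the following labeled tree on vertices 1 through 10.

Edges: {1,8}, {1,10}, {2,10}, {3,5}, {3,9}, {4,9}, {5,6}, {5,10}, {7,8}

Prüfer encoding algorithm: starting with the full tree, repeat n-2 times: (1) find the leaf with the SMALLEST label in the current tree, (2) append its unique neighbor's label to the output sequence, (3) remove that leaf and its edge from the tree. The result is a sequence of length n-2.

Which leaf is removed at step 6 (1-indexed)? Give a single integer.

Answer: 1

Derivation:
Step 1: current leaves = {2,4,6,7}. Remove leaf 2 (neighbor: 10).
Step 2: current leaves = {4,6,7}. Remove leaf 4 (neighbor: 9).
Step 3: current leaves = {6,7,9}. Remove leaf 6 (neighbor: 5).
Step 4: current leaves = {7,9}. Remove leaf 7 (neighbor: 8).
Step 5: current leaves = {8,9}. Remove leaf 8 (neighbor: 1).
Step 6: current leaves = {1,9}. Remove leaf 1 (neighbor: 10).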